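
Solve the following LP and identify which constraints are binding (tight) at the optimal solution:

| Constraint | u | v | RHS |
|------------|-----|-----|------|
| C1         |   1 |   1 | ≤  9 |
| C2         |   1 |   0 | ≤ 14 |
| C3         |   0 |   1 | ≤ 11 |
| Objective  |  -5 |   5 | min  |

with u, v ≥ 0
Optimal: u = 9, v = 0
Binding: C1, v ≥ 0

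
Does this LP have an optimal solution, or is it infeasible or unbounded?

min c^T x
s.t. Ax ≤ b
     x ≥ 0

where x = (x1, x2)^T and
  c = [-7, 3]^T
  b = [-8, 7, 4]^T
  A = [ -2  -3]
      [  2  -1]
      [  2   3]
One constraint requires 2x1 + 3x2 ≤ 4, while the constraint -2x1 - 3x2 ≤ -8 is equivalent to 2x1 + 3x2 ≥ 8. Together they would need 8 ≤ 2x1 + 3x2 ≤ 4, which is impossible since 8 > 4. No point satisfies all constraints.

The feasible region is empty; the LP is infeasible.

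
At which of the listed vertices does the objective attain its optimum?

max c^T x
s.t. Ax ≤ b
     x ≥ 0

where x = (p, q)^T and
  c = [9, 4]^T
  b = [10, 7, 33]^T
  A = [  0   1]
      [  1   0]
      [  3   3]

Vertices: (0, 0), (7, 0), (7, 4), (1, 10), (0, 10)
(7, 4) with z = 79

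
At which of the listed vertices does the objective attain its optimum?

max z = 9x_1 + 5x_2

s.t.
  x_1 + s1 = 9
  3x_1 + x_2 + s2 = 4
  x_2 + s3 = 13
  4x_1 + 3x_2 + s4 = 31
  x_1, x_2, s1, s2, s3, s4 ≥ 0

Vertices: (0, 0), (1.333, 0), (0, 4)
Evaluating z = 9x_1 + 5x_2 at each vertex:
  (0, 0): z = 0
  (1.333, 0): z = 12
  (0, 4): z = 20

The largest value is z = 20, attained at (0, 4).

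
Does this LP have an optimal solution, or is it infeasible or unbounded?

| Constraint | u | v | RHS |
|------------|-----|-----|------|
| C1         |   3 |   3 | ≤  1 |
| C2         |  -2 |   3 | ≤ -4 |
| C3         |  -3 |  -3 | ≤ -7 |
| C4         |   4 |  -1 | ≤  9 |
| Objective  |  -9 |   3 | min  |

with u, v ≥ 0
C1 requires 3u + 3v ≤ 1, while C3 (-3u - 3v ≤ -7) is equivalent to 3u + 3v ≥ 7. Together they would need 7 ≤ 3u + 3v ≤ 1, which is impossible since 7 > 1. No point satisfies all constraints.

The feasible region is empty; the LP is infeasible.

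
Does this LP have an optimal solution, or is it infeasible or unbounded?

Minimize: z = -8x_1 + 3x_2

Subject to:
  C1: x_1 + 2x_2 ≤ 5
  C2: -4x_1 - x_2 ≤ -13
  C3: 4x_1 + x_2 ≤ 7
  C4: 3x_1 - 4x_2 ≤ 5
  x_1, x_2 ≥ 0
C3 requires 4x_1 + x_2 ≤ 7, while C2 (-4x_1 - x_2 ≤ -13) is equivalent to 4x_1 + x_2 ≥ 13. Together they would need 13 ≤ 4x_1 + x_2 ≤ 7, which is impossible since 13 > 7. No point satisfies all constraints.

Infeasible: no point satisfies all constraints simultaneously.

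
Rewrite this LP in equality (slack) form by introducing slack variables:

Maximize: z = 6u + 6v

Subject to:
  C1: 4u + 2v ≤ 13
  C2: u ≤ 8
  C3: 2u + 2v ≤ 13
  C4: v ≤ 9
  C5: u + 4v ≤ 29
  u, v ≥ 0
max z = 6u + 6v

s.t.
  4u + 2v + s1 = 13
  u + s2 = 8
  2u + 2v + s3 = 13
  v + s4 = 9
  u + 4v + s5 = 29
  u, v, s1, s2, s3, s4, s5 ≥ 0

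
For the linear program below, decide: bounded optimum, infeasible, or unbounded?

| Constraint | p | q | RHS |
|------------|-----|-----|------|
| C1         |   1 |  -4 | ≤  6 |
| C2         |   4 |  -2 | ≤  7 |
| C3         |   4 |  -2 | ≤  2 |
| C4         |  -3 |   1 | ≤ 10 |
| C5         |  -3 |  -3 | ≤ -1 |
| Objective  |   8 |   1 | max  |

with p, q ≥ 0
Feasible point: (0, 1) satisfies every constraint, so the LP is feasible.
Direction d = (1, 2): for each constraint row a, a·d ≤ 0 —
  (1)(1) + (-4)(2) = -7 ≤ 0
  (4)(1) + (-2)(2) = 0 ≤ 0
  (4)(1) + (-2)(2) = 0 ≤ 0
  (-3)(1) + (1)(2) = -1 ≤ 0
  (-3)(1) + (-3)(2) = -9 ≤ 0
and d ≥ 0, so (0, 1) + t·d stays feasible for every t ≥ 0. Along this ray z = 8p + q changes by 10 per unit t, so z → +∞.

Unbounded: there is a feasible ray along which z → +∞.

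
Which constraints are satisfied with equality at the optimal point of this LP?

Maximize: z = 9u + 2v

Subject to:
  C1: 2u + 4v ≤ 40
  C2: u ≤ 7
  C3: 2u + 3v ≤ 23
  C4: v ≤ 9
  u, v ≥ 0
Optimal: u = 7, v = 3
Binding: C2, C3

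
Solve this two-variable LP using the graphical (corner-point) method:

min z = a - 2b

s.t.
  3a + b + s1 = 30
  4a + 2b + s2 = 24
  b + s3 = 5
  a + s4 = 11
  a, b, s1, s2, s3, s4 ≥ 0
Each vertex is the intersection of two constraint boundaries that also satisfies all remaining constraints:
  a = 0 and b = 0 → (0, 0)
  4a + 2b = 24 and b = 0 → (6, 0)
  4a + 2b = 24 and b = 5 → (3.5, 5)
  b = 5 and a = 0 → (0, 5)

Evaluating z = a - 2b at each vertex:
  (0, 0): z = 0
  (6, 0): z = 6
  (3.5, 5): z = -6.5
  (0, 5): z = -10

The minimum is at (0, 5) with z = -10.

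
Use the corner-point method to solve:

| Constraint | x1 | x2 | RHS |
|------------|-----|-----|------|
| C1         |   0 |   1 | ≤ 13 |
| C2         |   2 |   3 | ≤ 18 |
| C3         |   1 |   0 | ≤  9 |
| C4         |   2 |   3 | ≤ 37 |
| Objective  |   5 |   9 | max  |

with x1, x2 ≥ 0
Each vertex is the intersection of two constraint boundaries that also satisfies all remaining constraints:
  x1 = 0 and x2 = 0 → (0, 0)
  2x1 + 3x2 = 18 and x1 = 9 → (9, 0)
  2x1 + 3x2 = 18 and x1 = 0 → (0, 6)

Evaluating z = 5x1 + 9x2 at each vertex:
  (0, 0): z = 0
  (9, 0): z = 45
  (0, 6): z = 54

The maximum is at (0, 6) with z = 54.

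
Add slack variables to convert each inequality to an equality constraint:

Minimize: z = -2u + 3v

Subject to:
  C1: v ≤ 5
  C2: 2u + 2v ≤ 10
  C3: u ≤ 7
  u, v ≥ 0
min z = -2u + 3v

s.t.
  v + s1 = 5
  2u + 2v + s2 = 10
  u + s3 = 7
  u, v, s1, s2, s3 ≥ 0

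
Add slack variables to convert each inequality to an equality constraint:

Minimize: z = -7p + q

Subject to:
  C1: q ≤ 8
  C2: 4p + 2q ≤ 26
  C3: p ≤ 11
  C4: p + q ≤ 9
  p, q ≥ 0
min z = -7p + q

s.t.
  q + s1 = 8
  4p + 2q + s2 = 26
  p + s3 = 11
  p + q + s4 = 9
  p, q, s1, s2, s3, s4 ≥ 0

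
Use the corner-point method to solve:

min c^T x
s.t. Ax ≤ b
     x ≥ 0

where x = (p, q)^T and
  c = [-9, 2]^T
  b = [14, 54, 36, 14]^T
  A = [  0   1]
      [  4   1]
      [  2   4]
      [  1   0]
p = 13.5, q = 0, z = -121.5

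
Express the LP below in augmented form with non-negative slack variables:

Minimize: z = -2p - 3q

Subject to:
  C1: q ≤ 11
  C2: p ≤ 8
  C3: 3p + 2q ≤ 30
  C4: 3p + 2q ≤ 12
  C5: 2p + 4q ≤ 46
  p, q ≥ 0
min z = -2p - 3q

s.t.
  q + s1 = 11
  p + s2 = 8
  3p + 2q + s3 = 30
  3p + 2q + s4 = 12
  2p + 4q + s5 = 46
  p, q, s1, s2, s3, s4, s5 ≥ 0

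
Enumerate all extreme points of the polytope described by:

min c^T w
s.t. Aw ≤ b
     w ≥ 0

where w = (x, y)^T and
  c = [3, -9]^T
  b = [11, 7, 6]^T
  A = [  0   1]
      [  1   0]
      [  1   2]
Each vertex is the intersection of two constraint boundaries that also satisfies all remaining constraints:
  x = 0 and y = 0 → (0, 0)
  x + 2y = 6 and y = 0 → (6, 0)
  x + 2y = 6 and x = 0 → (0, 3)

Vertices: (0, 0), (6, 0), (0, 3)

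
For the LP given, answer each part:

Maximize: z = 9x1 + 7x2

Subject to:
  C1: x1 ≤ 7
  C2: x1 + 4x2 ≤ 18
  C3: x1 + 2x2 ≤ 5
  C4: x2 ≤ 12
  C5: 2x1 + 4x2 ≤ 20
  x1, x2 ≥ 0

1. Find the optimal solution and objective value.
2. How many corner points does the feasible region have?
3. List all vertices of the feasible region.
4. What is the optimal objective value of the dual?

1. x1 = 5, x2 = 0, z = 45
2. 3
3. (0, 0), (5, 0), (0, 2.5)
4. 45 (by strong duality, equal to the primal optimum)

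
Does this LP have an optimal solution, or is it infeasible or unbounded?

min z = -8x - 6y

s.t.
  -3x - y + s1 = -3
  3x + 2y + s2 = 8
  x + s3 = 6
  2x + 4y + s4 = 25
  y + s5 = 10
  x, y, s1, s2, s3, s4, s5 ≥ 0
The point (0, 4) satisfies every constraint, so the LP is feasible; the constraints give x ≤ 6 and y ≤ 10, which with x, y ≥ 0 keep the feasible region inside a bounded box. A feasible, bounded LP attains a finite optimum at a vertex.

Bounded optimum: z* = -24 at (0, 4).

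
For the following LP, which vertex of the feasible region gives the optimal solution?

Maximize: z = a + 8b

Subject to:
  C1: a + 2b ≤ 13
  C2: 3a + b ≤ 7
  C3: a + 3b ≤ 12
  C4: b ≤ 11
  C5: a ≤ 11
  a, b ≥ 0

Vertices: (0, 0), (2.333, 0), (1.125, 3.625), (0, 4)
Evaluating z = a + 8b at each vertex:
  (0, 0): z = 0
  (2.333, 0): z = 2.333
  (1.125, 3.625): z = 30.12
  (0, 4): z = 32

The largest value is z = 32, attained at (0, 4).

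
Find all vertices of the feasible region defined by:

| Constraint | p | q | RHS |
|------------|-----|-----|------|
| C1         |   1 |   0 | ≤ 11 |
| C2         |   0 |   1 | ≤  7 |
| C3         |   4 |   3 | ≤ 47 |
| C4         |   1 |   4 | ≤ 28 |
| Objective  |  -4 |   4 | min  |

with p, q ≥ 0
Each vertex is the intersection of two constraint boundaries that also satisfies all remaining constraints:
  p = 0 and q = 0 → (0, 0)
  p = 11 and q = 0 → (11, 0)
  p = 11 and 4p + 3q = 47 → (11, 1)
  4p + 3q = 47 and p + 4q = 28 → (8, 5)
  q = 7 and p + 4q = 28 → (0, 7)

Vertices: (0, 0), (11, 0), (11, 1), (8, 5), (0, 7)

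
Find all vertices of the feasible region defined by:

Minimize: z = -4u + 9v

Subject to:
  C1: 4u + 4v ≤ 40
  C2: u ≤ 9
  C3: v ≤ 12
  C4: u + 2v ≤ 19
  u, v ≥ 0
Each vertex is the intersection of two constraint boundaries that also satisfies all remaining constraints:
  u = 0 and v = 0 → (0, 0)
  u = 9 and v = 0 → (9, 0)
  4u + 4v = 40 and u = 9 → (9, 1)
  4u + 4v = 40 and u + 2v = 19 → (1, 9)
  u + 2v = 19 and u = 0 → (0, 9.5)

Vertices: (0, 0), (9, 0), (9, 1), (1, 9), (0, 9.5)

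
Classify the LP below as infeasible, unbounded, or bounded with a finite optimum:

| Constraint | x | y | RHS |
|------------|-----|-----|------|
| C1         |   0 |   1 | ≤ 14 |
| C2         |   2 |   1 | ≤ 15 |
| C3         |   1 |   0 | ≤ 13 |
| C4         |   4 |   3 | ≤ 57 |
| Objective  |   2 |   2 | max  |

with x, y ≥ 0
The point (0.5, 14) satisfies every constraint, so the LP is feasible; the constraints give x ≤ 13 and y ≤ 14, which with x, y ≥ 0 keep the feasible region inside a bounded box. A feasible, bounded LP attains a finite optimum at a vertex.

Evaluating z = 2x + 2y at each vertex:
  (0, 0): z = 0
  (7.5, 0): z = 15
  (0.5, 14): z = 29
  (0, 14): z = 28

The LP has an optimal solution: (0.5, 14) with z = 29.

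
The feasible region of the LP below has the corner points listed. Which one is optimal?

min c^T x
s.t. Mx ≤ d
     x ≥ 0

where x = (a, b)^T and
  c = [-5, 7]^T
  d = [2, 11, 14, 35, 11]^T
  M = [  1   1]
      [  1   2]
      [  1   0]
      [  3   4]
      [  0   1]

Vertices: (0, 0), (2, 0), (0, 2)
(2, 0) with z = -10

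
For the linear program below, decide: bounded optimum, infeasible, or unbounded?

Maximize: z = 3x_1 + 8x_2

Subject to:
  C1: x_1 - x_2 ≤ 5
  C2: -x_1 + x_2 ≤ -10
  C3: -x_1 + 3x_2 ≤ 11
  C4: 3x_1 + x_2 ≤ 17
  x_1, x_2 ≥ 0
C1 requires x_1 - x_2 ≤ 5, while C2 (-x_1 + x_2 ≤ -10) is equivalent to x_1 - x_2 ≥ 10. Together they would need 10 ≤ x_1 - x_2 ≤ 5, which is impossible since 10 > 5. No point satisfies all constraints.

Infeasible: no point satisfies all constraints simultaneously.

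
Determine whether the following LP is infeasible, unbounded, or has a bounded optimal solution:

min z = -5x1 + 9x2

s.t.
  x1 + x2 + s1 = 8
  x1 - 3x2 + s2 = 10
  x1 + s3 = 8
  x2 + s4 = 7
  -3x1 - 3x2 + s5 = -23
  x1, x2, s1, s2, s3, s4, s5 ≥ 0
The point (8, 0) satisfies every constraint, so the LP is feasible; the constraints give x1 ≤ 8 and x2 ≤ 7, which with x1, x2 ≥ 0 keep the feasible region inside a bounded box. A feasible, bounded LP attains a finite optimum at a vertex.

Evaluating z = -5x1 + 9x2 at each vertex:
  (7.667, 0): z = -38.33
  (8, 0): z = -40
  (1, 7): z = 58
  (0.6667, 7): z = 59.67

Feasible with finite optimum z* = -40 at (8, 0).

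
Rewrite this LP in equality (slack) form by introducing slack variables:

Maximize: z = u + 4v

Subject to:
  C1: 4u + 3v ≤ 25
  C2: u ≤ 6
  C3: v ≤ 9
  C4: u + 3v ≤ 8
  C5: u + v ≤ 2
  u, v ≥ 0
max z = u + 4v

s.t.
  4u + 3v + s1 = 25
  u + s2 = 6
  v + s3 = 9
  u + 3v + s4 = 8
  u + v + s5 = 2
  u, v, s1, s2, s3, s4, s5 ≥ 0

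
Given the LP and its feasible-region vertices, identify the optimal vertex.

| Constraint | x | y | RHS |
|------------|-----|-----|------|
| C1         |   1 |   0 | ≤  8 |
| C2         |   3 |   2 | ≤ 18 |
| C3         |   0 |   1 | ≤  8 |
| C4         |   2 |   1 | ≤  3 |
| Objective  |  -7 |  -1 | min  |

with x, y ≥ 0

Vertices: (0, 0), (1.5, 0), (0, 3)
Evaluating z = -7x - y at each vertex:
  (0, 0): z = 0
  (1.5, 0): z = -10.5
  (0, 3): z = -3

The smallest value is z = -10.5, attained at (1.5, 0).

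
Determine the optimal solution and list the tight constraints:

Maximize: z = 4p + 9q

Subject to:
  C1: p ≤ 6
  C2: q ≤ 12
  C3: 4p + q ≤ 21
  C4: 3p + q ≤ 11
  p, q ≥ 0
Optimal: p = 0, q = 11
Binding: C4, p ≥ 0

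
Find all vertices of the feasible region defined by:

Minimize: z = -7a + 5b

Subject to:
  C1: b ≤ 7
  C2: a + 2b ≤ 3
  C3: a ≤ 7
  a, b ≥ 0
Each vertex is the intersection of two constraint boundaries that also satisfies all remaining constraints:
  a = 0 and b = 0 → (0, 0)
  a + 2b = 3 and b = 0 → (3, 0)
  a + 2b = 3 and a = 0 → (0, 1.5)

Vertices: (0, 0), (3, 0), (0, 1.5)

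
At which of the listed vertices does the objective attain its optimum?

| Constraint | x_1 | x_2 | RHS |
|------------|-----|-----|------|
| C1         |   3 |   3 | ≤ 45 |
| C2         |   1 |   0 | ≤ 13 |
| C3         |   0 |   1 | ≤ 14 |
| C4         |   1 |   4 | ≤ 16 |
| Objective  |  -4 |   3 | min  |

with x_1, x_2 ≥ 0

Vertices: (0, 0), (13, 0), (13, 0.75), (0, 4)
Evaluating z = -4x_1 + 3x_2 at each vertex:
  (0, 0): z = 0
  (13, 0): z = -52
  (13, 0.75): z = -49.75
  (0, 4): z = 12

The smallest value is z = -52, attained at (13, 0).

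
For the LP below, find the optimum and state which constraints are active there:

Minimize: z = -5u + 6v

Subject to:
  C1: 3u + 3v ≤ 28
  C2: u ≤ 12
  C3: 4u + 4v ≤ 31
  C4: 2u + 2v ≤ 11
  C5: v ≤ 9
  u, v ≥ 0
Optimal: u = 5.5, v = 0
Binding: C4, v ≥ 0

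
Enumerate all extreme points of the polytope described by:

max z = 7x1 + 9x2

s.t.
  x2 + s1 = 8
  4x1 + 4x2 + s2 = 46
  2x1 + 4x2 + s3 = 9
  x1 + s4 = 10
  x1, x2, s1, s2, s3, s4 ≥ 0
Each vertex is the intersection of two constraint boundaries that also satisfies all remaining constraints:
  x1 = 0 and x2 = 0 → (0, 0)
  2x1 + 4x2 = 9 and x2 = 0 → (4.5, 0)
  2x1 + 4x2 = 9 and x1 = 0 → (0, 2.25)

Vertices: (0, 0), (4.5, 0), (0, 2.25)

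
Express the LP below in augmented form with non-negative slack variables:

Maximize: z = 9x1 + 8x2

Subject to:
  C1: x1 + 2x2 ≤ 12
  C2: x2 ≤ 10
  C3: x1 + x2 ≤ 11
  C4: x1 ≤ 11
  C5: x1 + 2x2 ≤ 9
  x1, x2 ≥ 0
max z = 9x1 + 8x2

s.t.
  x1 + 2x2 + s1 = 12
  x2 + s2 = 10
  x1 + x2 + s3 = 11
  x1 + s4 = 11
  x1 + 2x2 + s5 = 9
  x1, x2, s1, s2, s3, s4, s5 ≥ 0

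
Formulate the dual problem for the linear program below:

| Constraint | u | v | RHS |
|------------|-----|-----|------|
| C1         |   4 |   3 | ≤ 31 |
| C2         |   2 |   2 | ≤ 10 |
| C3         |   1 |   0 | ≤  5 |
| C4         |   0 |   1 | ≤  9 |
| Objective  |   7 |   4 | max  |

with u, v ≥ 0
Minimize: z = 31y1 + 10y2 + 5y3 + 9y4

Subject to:
  C1: -4y1 - 2y2 - y3 ≤ -7
  C2: -3y1 - 2y2 - y4 ≤ -4
  y1, y2, y3, y4 ≥ 0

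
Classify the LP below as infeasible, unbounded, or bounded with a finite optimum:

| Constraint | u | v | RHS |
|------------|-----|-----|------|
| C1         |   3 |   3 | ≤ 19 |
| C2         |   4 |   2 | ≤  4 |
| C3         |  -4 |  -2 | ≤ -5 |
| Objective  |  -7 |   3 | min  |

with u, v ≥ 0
C2 requires 4u + 2v ≤ 4, while C3 (-4u - 2v ≤ -5) is equivalent to 4u + 2v ≥ 5. Together they would need 5 ≤ 4u + 2v ≤ 4, which is impossible since 5 > 4. No point satisfies all constraints.

Infeasible: no point satisfies all constraints simultaneously.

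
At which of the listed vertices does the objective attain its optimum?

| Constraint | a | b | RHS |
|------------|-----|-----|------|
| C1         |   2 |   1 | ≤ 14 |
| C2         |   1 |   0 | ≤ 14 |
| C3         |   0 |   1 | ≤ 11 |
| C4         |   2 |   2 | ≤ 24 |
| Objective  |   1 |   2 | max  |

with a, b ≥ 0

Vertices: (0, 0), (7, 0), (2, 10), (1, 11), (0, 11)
Evaluating z = a + 2b at each vertex:
  (0, 0): z = 0
  (7, 0): z = 7
  (2, 10): z = 22
  (1, 11): z = 23
  (0, 11): z = 22

The largest value is z = 23, attained at (1, 11).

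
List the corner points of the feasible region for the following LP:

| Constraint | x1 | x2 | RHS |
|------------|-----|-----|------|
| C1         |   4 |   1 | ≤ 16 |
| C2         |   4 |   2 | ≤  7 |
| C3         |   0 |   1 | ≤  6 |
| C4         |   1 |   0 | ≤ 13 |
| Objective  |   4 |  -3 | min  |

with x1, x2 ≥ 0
Each vertex is the intersection of two constraint boundaries that also satisfies all remaining constraints:
  x1 = 0 and x2 = 0 → (0, 0)
  4x1 + 2x2 = 7 and x2 = 0 → (1.75, 0)
  4x1 + 2x2 = 7 and x1 = 0 → (0, 3.5)

Vertices: (0, 0), (1.75, 0), (0, 3.5)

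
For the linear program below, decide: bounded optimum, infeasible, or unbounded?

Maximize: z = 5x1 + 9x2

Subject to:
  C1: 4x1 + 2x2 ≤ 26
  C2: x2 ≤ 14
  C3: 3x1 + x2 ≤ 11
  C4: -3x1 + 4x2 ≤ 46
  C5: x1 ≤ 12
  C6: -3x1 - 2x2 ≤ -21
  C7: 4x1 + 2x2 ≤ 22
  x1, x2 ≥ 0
The point (0, 11) satisfies every constraint, so the LP is feasible; the constraints give x1 ≤ 12 and x2 ≤ 14, which with x1, x2 ≥ 0 keep the feasible region inside a bounded box. A feasible, bounded LP attains a finite optimum at a vertex.

Bounded optimum: z* = 99 at (0, 11).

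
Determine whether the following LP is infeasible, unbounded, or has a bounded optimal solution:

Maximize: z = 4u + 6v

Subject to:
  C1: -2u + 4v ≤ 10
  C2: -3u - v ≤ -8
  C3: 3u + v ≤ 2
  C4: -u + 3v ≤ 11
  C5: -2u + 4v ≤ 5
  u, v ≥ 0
C3 requires 3u + v ≤ 2, while C2 (-3u - v ≤ -8) is equivalent to 3u + v ≥ 8. Together they would need 8 ≤ 3u + v ≤ 2, which is impossible since 8 > 2. No point satisfies all constraints.

Infeasible — the constraint set is empty.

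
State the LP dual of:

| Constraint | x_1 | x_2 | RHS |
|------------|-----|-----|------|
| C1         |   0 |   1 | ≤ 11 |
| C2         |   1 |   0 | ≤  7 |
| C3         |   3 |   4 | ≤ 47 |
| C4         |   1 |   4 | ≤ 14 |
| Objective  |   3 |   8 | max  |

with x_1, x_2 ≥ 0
Minimize: z = 11y1 + 7y2 + 47y3 + 14y4

Subject to:
  C1: -y2 - 3y3 - y4 ≤ -3
  C2: -y1 - 4y3 - 4y4 ≤ -8
  y1, y2, y3, y4 ≥ 0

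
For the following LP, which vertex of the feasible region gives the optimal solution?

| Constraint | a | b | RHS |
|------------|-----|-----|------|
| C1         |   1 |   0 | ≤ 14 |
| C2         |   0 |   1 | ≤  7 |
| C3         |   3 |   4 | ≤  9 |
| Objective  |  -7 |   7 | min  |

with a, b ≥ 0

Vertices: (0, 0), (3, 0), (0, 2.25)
(3, 0) with z = -21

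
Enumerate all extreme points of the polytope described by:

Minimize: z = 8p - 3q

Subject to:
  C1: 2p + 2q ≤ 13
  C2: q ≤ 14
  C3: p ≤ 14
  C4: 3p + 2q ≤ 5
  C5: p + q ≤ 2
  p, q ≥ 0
Each vertex is the intersection of two constraint boundaries that also satisfies all remaining constraints:
  p = 0 and q = 0 → (0, 0)
  3p + 2q = 5 and q = 0 → (1.667, 0)
  3p + 2q = 5 and p + q = 2 → (1, 1)
  p + q = 2 and p = 0 → (0, 2)

Vertices: (0, 0), (1.667, 0), (1, 1), (0, 2)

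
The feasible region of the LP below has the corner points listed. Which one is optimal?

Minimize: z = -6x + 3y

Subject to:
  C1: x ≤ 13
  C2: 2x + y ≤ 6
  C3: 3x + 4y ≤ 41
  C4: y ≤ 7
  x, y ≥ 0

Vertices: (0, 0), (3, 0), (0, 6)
(3, 0) with z = -18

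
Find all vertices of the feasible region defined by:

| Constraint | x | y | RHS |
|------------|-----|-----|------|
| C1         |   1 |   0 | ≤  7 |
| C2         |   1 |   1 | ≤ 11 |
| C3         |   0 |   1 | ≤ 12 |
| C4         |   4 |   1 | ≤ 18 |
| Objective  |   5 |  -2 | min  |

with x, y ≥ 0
Each vertex is the intersection of two constraint boundaries that also satisfies all remaining constraints:
  x = 0 and y = 0 → (0, 0)
  4x + y = 18 and y = 0 → (4.5, 0)
  x + y = 11 and 4x + y = 18 → (2.333, 8.667)
  x + y = 11 and x = 0 → (0, 11)

Vertices: (0, 0), (4.5, 0), (2.333, 8.667), (0, 11)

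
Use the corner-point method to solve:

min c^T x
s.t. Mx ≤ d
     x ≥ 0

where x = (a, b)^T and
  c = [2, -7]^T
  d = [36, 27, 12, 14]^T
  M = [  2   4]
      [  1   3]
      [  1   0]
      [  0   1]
Each vertex is the intersection of two constraint boundaries that also satisfies all remaining constraints:
  a = 0 and b = 0 → (0, 0)
  a = 12 and b = 0 → (12, 0)
  2a + 4b = 36 and a = 12 → (12, 3)
  2a + 4b = 36 and a + 3b = 27 → (0, 9)

Evaluating z = 2a - 7b at each vertex:
  (0, 0): z = 0
  (12, 0): z = 24
  (12, 3): z = 3
  (0, 9): z = -63

The minimum is at (0, 9) with z = -63.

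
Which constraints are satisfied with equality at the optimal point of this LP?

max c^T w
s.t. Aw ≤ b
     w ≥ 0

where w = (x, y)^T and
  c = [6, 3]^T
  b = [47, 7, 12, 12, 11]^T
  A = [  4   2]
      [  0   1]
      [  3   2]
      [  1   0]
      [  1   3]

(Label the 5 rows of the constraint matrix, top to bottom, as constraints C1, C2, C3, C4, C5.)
Optimal: x = 4, y = 0
Slack at optimum:
  C1: slack = 31
  C2: slack = 7
  C3: slack = 0 (binding)
  C4: slack = 8
  C5: slack = 7
  x ≥ 0: x = 4
  y ≥ 0: y = 0 (binding)
Binding constraints: C3, y ≥ 0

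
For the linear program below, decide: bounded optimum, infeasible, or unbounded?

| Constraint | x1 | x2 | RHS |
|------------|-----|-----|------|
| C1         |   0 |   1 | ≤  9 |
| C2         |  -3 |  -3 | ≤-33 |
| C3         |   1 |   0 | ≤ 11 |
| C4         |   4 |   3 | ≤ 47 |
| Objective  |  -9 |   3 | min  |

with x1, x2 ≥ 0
The point (11, 0) satisfies every constraint, so the LP is feasible; the constraints give x1 ≤ 11 and x2 ≤ 9, which with x1, x2 ≥ 0 keep the feasible region inside a bounded box. A feasible, bounded LP attains a finite optimum at a vertex.

Bounded optimum: z* = -99 at (11, 0).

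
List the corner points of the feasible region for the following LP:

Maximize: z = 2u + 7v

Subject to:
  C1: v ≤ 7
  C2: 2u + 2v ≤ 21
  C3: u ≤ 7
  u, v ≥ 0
Each vertex is the intersection of two constraint boundaries that also satisfies all remaining constraints:
  u = 0 and v = 0 → (0, 0)
  u = 7 and v = 0 → (7, 0)
  2u + 2v = 21 and u = 7 → (7, 3.5)
  v = 7 and 2u + 2v = 21 → (3.5, 7)
  v = 7 and u = 0 → (0, 7)

Vertices: (0, 0), (7, 0), (7, 3.5), (3.5, 7), (0, 7)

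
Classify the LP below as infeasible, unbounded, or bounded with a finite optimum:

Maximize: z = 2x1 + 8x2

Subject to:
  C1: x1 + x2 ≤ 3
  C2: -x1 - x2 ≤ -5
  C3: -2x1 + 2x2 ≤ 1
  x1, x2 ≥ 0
C1 requires x1 + x2 ≤ 3, while C2 (-x1 - x2 ≤ -5) is equivalent to x1 + x2 ≥ 5. Together they would need 5 ≤ x1 + x2 ≤ 3, which is impossible since 5 > 3. No point satisfies all constraints.

Infeasible — the constraint set is empty.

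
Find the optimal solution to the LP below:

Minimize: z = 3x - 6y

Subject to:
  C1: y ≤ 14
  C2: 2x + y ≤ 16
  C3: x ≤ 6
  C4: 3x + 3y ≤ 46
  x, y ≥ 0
Each vertex is the intersection of two constraint boundaries that also satisfies all remaining constraints:
  x = 0 and y = 0 → (0, 0)
  x = 6 and y = 0 → (6, 0)
  2x + y = 16 and x = 6 → (6, 4)
  y = 14 and 2x + y = 16 → (1, 14)
  y = 14 and x = 0 → (0, 14)

Evaluating z = 3x - 6y at each vertex:
  (0, 0): z = 0
  (6, 0): z = 18
  (6, 4): z = -6
  (1, 14): z = -81
  (0, 14): z = -84

The minimum is at (0, 14) with z = -84.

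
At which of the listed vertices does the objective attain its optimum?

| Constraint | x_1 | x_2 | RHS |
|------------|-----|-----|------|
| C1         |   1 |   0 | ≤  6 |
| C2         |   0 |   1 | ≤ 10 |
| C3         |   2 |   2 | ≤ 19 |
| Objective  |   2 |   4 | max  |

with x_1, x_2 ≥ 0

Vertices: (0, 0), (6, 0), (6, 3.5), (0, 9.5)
Evaluating z = 2x_1 + 4x_2 at each vertex:
  (0, 0): z = 0
  (6, 0): z = 12
  (6, 3.5): z = 26
  (0, 9.5): z = 38

The largest value is z = 38, attained at (0, 9.5).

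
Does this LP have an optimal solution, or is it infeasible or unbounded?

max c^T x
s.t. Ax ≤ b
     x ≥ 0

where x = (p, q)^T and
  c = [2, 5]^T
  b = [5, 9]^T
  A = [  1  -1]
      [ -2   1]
Feasible point: (0, 0) satisfies every constraint, so the LP is feasible.
Direction d = (1, 1): for each constraint row a, a·d ≤ 0 —
  (1)(1) + (-1)(1) = 0 ≤ 0
  (-2)(1) + (1)(1) = -1 ≤ 0
and d ≥ 0, so (0, 0) + t·d stays feasible for every t ≥ 0. Along this ray z = 2p + 5q changes by 7 per unit t, so z → +∞.

Unbounded: there is a feasible ray along which z → +∞.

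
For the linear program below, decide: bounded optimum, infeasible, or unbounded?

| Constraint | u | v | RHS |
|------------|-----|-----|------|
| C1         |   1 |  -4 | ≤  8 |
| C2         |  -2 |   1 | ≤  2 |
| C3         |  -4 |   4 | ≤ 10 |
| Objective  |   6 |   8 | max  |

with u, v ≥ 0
Feasible point: (0, 0) satisfies every constraint, so the LP is feasible.
Direction d = (1, 1): for each constraint row a, a·d ≤ 0 —
  (1)(1) + (-4)(1) = -3 ≤ 0
  (-2)(1) + (1)(1) = -1 ≤ 0
  (-4)(1) + (4)(1) = 0 ≤ 0
and d ≥ 0, so (0, 0) + t·d stays feasible for every t ≥ 0. Along this ray z = 6u + 8v changes by 14 per unit t, so z → +∞.

The LP is unbounded; z can be made arbitrarily large.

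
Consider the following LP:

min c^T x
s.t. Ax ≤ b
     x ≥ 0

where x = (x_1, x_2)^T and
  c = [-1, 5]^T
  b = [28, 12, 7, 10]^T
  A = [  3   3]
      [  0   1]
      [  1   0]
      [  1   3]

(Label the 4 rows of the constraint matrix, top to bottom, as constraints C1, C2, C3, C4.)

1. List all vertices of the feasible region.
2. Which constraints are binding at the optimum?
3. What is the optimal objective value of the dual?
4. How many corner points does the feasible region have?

1. (0, 0), (7, 0), (7, 1), (0, 3.333)
2. C3, x_2 ≥ 0
3. -7 (by strong duality, equal to the primal optimum)
4. 4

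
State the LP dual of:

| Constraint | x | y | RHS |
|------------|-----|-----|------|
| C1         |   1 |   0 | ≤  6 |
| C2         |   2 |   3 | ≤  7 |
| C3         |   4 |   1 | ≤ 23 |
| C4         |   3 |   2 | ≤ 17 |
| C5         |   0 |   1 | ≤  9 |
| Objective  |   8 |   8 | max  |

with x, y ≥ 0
Minimize: z = 6y1 + 7y2 + 23y3 + 17y4 + 9y5

Subject to:
  C1: -y1 - 2y2 - 4y3 - 3y4 ≤ -8
  C2: -3y2 - y3 - 2y4 - y5 ≤ -8
  y1, y2, y3, y4, y5 ≥ 0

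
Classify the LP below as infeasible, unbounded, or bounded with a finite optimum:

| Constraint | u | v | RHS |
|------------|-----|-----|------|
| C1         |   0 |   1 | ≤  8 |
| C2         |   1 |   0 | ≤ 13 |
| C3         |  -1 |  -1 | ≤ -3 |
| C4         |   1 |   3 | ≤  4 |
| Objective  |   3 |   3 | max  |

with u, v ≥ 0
The point (4, 0) satisfies every constraint, so the LP is feasible; the constraints give u ≤ 13 and v ≤ 8, which with u, v ≥ 0 keep the feasible region inside a bounded box. A feasible, bounded LP attains a finite optimum at a vertex.

Evaluating z = 3u + 3v at each vertex:
  (3, 0): z = 9
  (4, 0): z = 12
  (2.5, 0.5): z = 9

Feasible with finite optimum z* = 12 at (4, 0).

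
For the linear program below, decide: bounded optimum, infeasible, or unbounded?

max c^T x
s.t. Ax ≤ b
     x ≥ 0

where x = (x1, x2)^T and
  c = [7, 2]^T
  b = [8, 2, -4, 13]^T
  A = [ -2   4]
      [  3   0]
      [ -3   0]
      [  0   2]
One constraint requires 3x1 ≤ 2, while the constraint -3x1 ≤ -4 is equivalent to 3x1 ≥ 4. Together they would need 4 ≤ 3x1 ≤ 2, which is impossible since 4 > 2. No point satisfies all constraints.

The feasible region is empty; the LP is infeasible.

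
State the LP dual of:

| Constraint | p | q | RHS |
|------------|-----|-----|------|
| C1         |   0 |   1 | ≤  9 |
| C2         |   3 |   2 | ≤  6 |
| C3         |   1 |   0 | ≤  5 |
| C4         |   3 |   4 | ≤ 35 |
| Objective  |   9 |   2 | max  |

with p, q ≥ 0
Minimize: z = 9y1 + 6y2 + 5y3 + 35y4

Subject to:
  C1: -3y2 - y3 - 3y4 ≤ -9
  C2: -y1 - 2y2 - 4y4 ≤ -2
  y1, y2, y3, y4 ≥ 0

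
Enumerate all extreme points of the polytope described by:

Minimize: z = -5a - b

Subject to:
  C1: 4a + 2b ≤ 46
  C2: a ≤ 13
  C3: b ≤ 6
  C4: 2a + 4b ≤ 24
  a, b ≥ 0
Each vertex is the intersection of two constraint boundaries that also satisfies all remaining constraints:
  a = 0 and b = 0 → (0, 0)
  4a + 2b = 46 and b = 0 → (11.5, 0)
  4a + 2b = 46 and 2a + 4b = 24 → (11.33, 0.3333)
  b = 6 and 2a + 4b = 24 → (0, 6)

Vertices: (0, 0), (11.5, 0), (11.33, 0.3333), (0, 6)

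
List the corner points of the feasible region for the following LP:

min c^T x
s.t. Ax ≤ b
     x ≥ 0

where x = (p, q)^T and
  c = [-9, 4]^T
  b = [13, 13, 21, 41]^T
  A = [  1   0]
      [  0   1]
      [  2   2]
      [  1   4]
Each vertex is the intersection of two constraint boundaries that also satisfies all remaining constraints:
  p = 0 and q = 0 → (0, 0)
  2p + 2q = 21 and q = 0 → (10.5, 0)
  2p + 2q = 21 and p + 4q = 41 → (0.3333, 10.17)
  p + 4q = 41 and p = 0 → (0, 10.25)

Vertices: (0, 0), (10.5, 0), (0.3333, 10.17), (0, 10.25)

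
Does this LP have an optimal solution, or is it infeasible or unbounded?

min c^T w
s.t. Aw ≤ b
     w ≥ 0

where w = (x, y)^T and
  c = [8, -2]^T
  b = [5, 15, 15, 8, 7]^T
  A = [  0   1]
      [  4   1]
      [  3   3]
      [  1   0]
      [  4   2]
The point (0, 3.5) satisfies every constraint, so the LP is feasible; the constraints give x ≤ 8 and y ≤ 5, which with x, y ≥ 0 keep the feasible region inside a bounded box. A feasible, bounded LP attains a finite optimum at a vertex.

Evaluating z = 8x - 2y at each vertex:
  (0, 0): z = 0
  (1.75, 0): z = 14
  (0, 3.5): z = -7

The LP has an optimal solution: (0, 3.5) with z = -7.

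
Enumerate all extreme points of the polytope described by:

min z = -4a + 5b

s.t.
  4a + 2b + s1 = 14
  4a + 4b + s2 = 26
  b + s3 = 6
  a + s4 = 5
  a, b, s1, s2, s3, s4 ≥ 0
Each vertex is the intersection of two constraint boundaries that also satisfies all remaining constraints:
  a = 0 and b = 0 → (0, 0)
  4a + 2b = 14 and b = 0 → (3.5, 0)
  4a + 2b = 14 and 4a + 4b = 26 → (0.5, 6)
  b = 6 and a = 0 → (0, 6)

Vertices: (0, 0), (3.5, 0), (0.5, 6), (0, 6)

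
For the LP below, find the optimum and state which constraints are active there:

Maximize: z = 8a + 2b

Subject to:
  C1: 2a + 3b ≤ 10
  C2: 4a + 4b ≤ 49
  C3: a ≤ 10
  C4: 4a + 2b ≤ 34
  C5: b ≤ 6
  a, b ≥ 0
Optimal: a = 5, b = 0
Binding: C1, b ≥ 0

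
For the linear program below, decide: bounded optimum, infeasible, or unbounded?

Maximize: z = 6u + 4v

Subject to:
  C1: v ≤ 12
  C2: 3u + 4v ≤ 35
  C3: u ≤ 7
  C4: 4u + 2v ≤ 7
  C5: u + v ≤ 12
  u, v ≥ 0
The point (0, 3.5) satisfies every constraint, so the LP is feasible; the constraints give u ≤ 7 and v ≤ 12, which with u, v ≥ 0 keep the feasible region inside a bounded box. A feasible, bounded LP attains a finite optimum at a vertex.

Evaluating z = 6u + 4v at each vertex:
  (0, 0): z = 0
  (1.75, 0): z = 10.5
  (0, 3.5): z = 14

The LP has an optimal solution: (0, 3.5) with z = 14.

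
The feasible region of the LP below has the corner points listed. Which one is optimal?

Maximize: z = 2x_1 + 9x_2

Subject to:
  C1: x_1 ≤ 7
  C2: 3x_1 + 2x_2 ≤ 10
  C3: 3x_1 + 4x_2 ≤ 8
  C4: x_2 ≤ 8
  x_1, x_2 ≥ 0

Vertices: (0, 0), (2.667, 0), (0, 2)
(0, 2) with z = 18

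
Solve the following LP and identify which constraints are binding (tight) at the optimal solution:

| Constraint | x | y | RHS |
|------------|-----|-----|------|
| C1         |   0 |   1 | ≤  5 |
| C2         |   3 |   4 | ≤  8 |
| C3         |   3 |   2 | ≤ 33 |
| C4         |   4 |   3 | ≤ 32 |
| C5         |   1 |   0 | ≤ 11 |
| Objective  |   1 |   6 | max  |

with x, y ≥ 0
Optimal: x = 0, y = 2
Slack at optimum:
  C1: slack = 3
  C2: slack = 0 (binding)
  C3: slack = 29
  C4: slack = 26
  C5: slack = 11
  x ≥ 0: x = 0 (binding)
  y ≥ 0: y = 2
Binding constraints: C2, x ≥ 0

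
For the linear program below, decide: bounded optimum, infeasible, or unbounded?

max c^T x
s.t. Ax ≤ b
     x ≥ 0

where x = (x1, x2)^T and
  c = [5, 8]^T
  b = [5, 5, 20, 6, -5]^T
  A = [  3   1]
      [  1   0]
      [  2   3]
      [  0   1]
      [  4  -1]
The point (0, 5) satisfies every constraint, so the LP is feasible; the constraints give x1 ≤ 5 and x2 ≤ 6, which with x1, x2 ≥ 0 keep the feasible region inside a bounded box. A feasible, bounded LP attains a finite optimum at a vertex.

Evaluating z = 5x1 + 8x2 at each vertex:
  (0, 5): z = 40

The LP has an optimal solution: (0, 5) with z = 40.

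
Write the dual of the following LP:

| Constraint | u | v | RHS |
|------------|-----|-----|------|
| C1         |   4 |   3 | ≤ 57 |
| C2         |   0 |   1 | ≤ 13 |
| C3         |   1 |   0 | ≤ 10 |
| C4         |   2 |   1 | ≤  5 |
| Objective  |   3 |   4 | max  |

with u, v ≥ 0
Minimize: z = 57y1 + 13y2 + 10y3 + 5y4

Subject to:
  C1: -4y1 - y3 - 2y4 ≤ -3
  C2: -3y1 - y2 - y4 ≤ -4
  y1, y2, y3, y4 ≥ 0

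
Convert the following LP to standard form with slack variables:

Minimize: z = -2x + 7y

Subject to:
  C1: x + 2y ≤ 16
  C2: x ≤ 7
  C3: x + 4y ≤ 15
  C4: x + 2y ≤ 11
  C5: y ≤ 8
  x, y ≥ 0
min z = -2x + 7y

s.t.
  x + 2y + s1 = 16
  x + s2 = 7
  x + 4y + s3 = 15
  x + 2y + s4 = 11
  y + s5 = 8
  x, y, s1, s2, s3, s4, s5 ≥ 0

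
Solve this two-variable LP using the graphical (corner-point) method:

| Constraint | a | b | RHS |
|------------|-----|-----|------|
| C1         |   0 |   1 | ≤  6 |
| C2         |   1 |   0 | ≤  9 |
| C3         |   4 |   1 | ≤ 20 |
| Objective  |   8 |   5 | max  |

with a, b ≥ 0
Each vertex is the intersection of two constraint boundaries that also satisfies all remaining constraints:
  a = 0 and b = 0 → (0, 0)
  4a + b = 20 and b = 0 → (5, 0)
  b = 6 and 4a + b = 20 → (3.5, 6)
  b = 6 and a = 0 → (0, 6)

Evaluating z = 8a + 5b at each vertex:
  (0, 0): z = 0
  (5, 0): z = 40
  (3.5, 6): z = 58
  (0, 6): z = 30

The maximum is at (3.5, 6) with z = 58.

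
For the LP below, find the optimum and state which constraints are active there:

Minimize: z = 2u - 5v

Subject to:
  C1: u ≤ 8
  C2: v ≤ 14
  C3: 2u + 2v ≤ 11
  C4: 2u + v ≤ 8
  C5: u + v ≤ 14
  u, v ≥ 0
Optimal: u = 0, v = 5.5
Slack at optimum:
  C1: slack = 8
  C2: slack = 8.5
  C3: slack = 0 (binding)
  C4: slack = 2.5
  C5: slack = 8.5
  u ≥ 0: u = 0 (binding)
  v ≥ 0: v = 5.5
Binding constraints: C3, u ≥ 0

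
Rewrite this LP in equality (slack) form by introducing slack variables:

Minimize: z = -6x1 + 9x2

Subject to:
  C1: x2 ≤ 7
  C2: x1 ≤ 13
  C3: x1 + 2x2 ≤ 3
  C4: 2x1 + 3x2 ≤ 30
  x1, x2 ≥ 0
min z = -6x1 + 9x2

s.t.
  x2 + s1 = 7
  x1 + s2 = 13
  x1 + 2x2 + s3 = 3
  2x1 + 3x2 + s4 = 30
  x1, x2, s1, s2, s3, s4 ≥ 0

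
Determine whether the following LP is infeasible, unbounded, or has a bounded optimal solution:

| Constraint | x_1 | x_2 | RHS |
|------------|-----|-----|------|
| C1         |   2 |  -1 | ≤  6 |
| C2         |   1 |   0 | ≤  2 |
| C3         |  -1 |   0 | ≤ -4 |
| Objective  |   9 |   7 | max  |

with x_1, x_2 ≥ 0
C2 requires x_1 ≤ 2, while C3 (-x_1 ≤ -4) is equivalent to x_1 ≥ 4. Together they would need 4 ≤ x_1 ≤ 2, which is impossible since 4 > 2. No point satisfies all constraints.

Infeasible: no point satisfies all constraints simultaneously.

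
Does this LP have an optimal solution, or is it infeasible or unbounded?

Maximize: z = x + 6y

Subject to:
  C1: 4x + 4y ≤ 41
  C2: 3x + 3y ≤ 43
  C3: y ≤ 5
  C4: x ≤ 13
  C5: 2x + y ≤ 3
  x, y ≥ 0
The point (0, 3) satisfies every constraint, so the LP is feasible; the constraints give x ≤ 13 and y ≤ 5, which with x, y ≥ 0 keep the feasible region inside a bounded box. A feasible, bounded LP attains a finite optimum at a vertex.

Evaluating z = x + 6y at each vertex:
  (0, 0): z = 0
  (1.5, 0): z = 1.5
  (0, 3): z = 18

Bounded optimum: z* = 18 at (0, 3).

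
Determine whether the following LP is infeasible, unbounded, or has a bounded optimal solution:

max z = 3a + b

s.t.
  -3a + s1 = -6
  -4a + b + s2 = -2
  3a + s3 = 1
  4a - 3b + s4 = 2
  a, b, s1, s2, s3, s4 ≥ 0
The row 3a + s3 = 1 with s3 ≥ 0 requires 3a ≤ 1, while the row -3a + s1 = -6 with s1 ≥ 0 is equivalent to 3a ≥ 6. Together they would need 6 ≤ 3a ≤ 1, which is impossible since 6 > 1. No point satisfies all constraints.

Infeasible — the constraint set is empty.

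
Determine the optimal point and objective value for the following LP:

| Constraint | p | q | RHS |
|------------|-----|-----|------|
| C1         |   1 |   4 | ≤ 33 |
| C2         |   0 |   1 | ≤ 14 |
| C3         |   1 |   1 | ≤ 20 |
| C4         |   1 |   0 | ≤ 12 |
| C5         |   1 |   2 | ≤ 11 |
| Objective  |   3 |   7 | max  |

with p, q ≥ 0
Each vertex is the intersection of two constraint boundaries that also satisfies all remaining constraints:
  p = 0 and q = 0 → (0, 0)
  p + 2q = 11 and q = 0 → (11, 0)
  p + 2q = 11 and p = 0 → (0, 5.5)

Evaluating z = 3p + 7q at each vertex:
  (0, 0): z = 0
  (11, 0): z = 33
  (0, 5.5): z = 38.5

The maximum is at (0, 5.5) with z = 38.5.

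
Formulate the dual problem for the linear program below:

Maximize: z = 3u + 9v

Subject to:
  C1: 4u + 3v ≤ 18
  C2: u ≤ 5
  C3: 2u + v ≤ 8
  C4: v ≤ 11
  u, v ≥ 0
Minimize: z = 18y1 + 5y2 + 8y3 + 11y4

Subject to:
  C1: -4y1 - y2 - 2y3 ≤ -3
  C2: -3y1 - y3 - y4 ≤ -9
  y1, y2, y3, y4 ≥ 0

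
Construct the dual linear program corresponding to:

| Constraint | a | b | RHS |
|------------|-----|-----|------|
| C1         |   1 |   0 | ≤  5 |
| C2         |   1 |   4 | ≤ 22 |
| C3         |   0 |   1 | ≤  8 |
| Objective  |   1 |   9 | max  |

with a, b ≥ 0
Minimize: z = 5y1 + 22y2 + 8y3

Subject to:
  C1: -y1 - y2 ≤ -1
  C2: -4y2 - y3 ≤ -9
  y1, y2, y3 ≥ 0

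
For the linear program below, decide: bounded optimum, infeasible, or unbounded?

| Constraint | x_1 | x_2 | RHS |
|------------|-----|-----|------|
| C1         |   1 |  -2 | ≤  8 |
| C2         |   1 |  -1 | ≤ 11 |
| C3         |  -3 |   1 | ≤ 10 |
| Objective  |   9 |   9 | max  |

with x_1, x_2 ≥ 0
Feasible point: (0, 0) satisfies every constraint, so the LP is feasible.
Direction d = (1, 1): for each constraint row a, a·d ≤ 0 —
  (1)(1) + (-2)(1) = -1 ≤ 0
  (1)(1) + (-1)(1) = 0 ≤ 0
  (-3)(1) + (1)(1) = -2 ≤ 0
and d ≥ 0, so (0, 0) + t·d stays feasible for every t ≥ 0. Along this ray z = 9x_1 + 9x_2 changes by 18 per unit t, so z → +∞.

Unbounded — the objective can increase without bound over the feasible region.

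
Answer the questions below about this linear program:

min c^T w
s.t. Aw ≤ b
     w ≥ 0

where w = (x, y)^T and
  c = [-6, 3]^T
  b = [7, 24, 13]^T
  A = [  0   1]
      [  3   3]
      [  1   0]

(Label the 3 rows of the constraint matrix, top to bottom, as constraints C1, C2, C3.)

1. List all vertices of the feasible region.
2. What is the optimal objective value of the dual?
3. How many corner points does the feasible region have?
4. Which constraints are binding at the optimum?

1. (0, 0), (8, 0), (1, 7), (0, 7)
2. -48 (by strong duality, equal to the primal optimum)
3. 4
4. C2, y ≥ 0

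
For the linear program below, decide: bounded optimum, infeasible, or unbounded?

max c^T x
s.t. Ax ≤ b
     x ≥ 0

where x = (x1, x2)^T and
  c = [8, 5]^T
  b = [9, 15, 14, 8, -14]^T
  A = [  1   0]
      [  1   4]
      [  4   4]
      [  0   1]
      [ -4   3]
The point (3.5, 0) satisfies every constraint, so the LP is feasible; the constraints give x1 ≤ 9 and x2 ≤ 8, which with x1, x2 ≥ 0 keep the feasible region inside a bounded box. A feasible, bounded LP attains a finite optimum at a vertex.

The LP has an optimal solution: (3.5, 0) with z = 28.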